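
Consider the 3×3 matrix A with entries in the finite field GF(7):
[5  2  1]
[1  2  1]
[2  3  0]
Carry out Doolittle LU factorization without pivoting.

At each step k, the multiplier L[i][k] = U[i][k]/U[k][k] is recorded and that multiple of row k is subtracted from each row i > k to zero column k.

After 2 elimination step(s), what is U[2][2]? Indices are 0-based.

k=0: U[0][0]=5
  eliminate (1,0): mult=3, new row 1: (0, 3, 5); set L[1][0]=3
  eliminate (2,0): mult=6, new row 2: (0, 5, 1); set L[2][0]=6
k=1: U[1][1]=3
  eliminate (2,1): mult=4, new row 2: (0, 0, 2); set L[2][1]=4

U[2][2] = 2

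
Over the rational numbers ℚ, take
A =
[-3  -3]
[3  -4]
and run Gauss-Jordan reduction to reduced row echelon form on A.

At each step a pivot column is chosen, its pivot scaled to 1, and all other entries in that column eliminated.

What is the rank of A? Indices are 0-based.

rank = 2

step 1: normalize row 0 (÷-3) = (1, 1)
  row 1: subtract 3×row0 = (0, -7)
step 2: normalize row 1 (÷-7) = (0, 1)
  row 0: subtract 1×row1 = (1, 0)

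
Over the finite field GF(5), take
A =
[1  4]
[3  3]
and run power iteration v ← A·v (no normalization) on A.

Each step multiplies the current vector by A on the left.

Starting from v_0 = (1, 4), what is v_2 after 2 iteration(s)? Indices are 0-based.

v_0 = (1, 4).
v_1 = A·v_0 = (2, 0).
v_2 = A·v_1 = (2, 1).

v_2 = (2, 1)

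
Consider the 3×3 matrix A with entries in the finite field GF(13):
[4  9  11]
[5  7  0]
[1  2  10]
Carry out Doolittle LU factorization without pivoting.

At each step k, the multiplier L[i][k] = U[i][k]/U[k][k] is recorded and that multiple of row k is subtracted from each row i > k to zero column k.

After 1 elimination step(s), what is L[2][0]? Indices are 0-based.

k=0: U[0][0]=4
  eliminate (1,0): mult=11, new row 1: (0, 12, 9); set L[1][0]=11
  eliminate (2,0): mult=10, new row 2: (0, 3, 4); set L[2][0]=10

L[2][0] = 10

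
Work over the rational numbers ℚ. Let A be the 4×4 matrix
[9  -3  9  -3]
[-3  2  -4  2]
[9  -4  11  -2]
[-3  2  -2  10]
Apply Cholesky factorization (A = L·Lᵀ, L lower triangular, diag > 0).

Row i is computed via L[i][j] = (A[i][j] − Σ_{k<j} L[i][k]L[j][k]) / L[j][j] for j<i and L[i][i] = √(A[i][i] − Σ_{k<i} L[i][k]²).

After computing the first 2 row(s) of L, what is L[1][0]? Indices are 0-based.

L[1][0] = -1

Step 1: L[0][0] = √(9) = 3.
  L[1][0] = (-3) / L[0][0] = -1.
Step 2: L[1][1] = √(1) = 1.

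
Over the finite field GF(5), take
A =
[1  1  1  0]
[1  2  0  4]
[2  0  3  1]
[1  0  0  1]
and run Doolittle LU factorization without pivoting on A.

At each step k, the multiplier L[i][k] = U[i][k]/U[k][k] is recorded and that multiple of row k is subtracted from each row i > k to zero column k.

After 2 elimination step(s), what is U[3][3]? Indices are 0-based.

Step 1: pivot at (0,0) is 1.
  row1 ← row1 − (1)·row0  ⇒  L[1][0]=1, U row1=(0, 1, 4, 4)
  row2 ← row2 − (2)·row0  ⇒  L[2][0]=2, U row2=(0, 3, 1, 1)
  row3 ← row3 − (1)·row0  ⇒  L[3][0]=1, U row3=(0, 4, 4, 1)
Step 2: pivot at (1,1) is 1.
  row2 ← row2 − (3)·row1  ⇒  L[2][1]=3, U row2=(0, 0, 4, 4)
  row3 ← row3 − (4)·row1  ⇒  L[3][1]=4, U row3=(0, 0, 3, 0)

U[3][3] = 0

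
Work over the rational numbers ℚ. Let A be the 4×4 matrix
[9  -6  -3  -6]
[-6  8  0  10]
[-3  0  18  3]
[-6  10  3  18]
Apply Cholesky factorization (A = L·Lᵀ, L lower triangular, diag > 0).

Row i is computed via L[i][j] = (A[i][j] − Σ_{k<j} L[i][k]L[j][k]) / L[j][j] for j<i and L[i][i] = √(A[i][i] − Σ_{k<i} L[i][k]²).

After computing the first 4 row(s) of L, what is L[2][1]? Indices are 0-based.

L[2][1] = -1

Step 1: L[0][0] = √(9) = 3.
  L[1][0] = (-6) / L[0][0] = -2.
Step 2: L[1][1] = √(4) = 2.
  L[2][0] = (-3) / L[0][0] = -1.
  L[2][1] = (-2) / L[1][1] = -1.
Step 3: L[2][2] = √(16) = 4.
  L[3][0] = (-6) / L[0][0] = -2.
  L[3][1] = (6) / L[1][1] = 3.
  L[3][2] = (4) / L[2][2] = 1.
Step 4: L[3][3] = √(4) = 2.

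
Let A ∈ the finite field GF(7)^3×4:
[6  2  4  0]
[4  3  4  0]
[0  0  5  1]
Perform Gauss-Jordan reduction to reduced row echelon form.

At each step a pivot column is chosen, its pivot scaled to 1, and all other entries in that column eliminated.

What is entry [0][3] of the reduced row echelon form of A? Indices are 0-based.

M[0][3] = 3

[1] R0 /= 6  ⇒  (1, 5, 3, 0)
     R1 -= 4·R0  ⇒  (0, 4, 6, 0)
[2] R1 /= 4  ⇒  (0, 1, 5, 0)
     R0 -= 5·R1  ⇒  (1, 0, 6, 0)
[3] R2 /= 5  ⇒  (0, 0, 1, 3)
     R0 -= 6·R2  ⇒  (1, 0, 0, 3)
     R1 -= 5·R2  ⇒  (0, 1, 0, 6)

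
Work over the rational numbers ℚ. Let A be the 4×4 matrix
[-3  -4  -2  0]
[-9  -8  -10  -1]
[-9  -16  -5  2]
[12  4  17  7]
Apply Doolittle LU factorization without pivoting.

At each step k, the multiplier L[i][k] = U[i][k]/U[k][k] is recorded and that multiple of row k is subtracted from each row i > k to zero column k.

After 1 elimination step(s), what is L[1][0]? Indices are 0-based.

L[1][0] = 3

[col 0] pivot -3
  R1 -= 3*R0 → (0, 4, -4, -1)  (L[1][0] := 3)
  R2 -= 3*R0 → (0, -4, 1, 2)  (L[2][0] := 3)
  R3 -= -4*R0 → (0, -12, 9, 7)  (L[3][0] := -4)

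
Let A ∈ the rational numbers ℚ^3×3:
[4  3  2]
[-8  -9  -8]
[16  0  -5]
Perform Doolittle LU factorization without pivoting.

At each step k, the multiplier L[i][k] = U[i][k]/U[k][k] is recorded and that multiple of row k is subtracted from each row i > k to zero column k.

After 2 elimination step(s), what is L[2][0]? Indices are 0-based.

L[2][0] = 4

k=0: U[0][0]=4
  eliminate (1,0): mult=-2, new row 1: (0, -3, -4); set L[1][0]=-2
  eliminate (2,0): mult=4, new row 2: (0, -12, -13); set L[2][0]=4
k=1: U[1][1]=-3
  eliminate (2,1): mult=4, new row 2: (0, 0, 3); set L[2][1]=4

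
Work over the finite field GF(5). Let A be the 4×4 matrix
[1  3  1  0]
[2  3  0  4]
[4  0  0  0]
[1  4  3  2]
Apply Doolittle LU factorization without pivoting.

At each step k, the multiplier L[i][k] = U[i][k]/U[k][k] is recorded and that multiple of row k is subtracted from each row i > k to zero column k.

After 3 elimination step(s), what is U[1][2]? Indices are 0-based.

U[1][2] = 3

[col 0] pivot 1
  R1 -= 2*R0 → (0, 2, 3, 4)  (L[1][0] := 2)
  R2 -= 4*R0 → (0, 3, 1, 0)  (L[2][0] := 4)
  R3 -= 1*R0 → (0, 1, 2, 2)  (L[3][0] := 1)
[col 1] pivot 2
  R2 -= 4*R1 → (0, 0, 4, 4)  (L[2][1] := 4)
  R3 -= 3*R1 → (0, 0, 3, 0)  (L[3][1] := 3)
[col 2] pivot 4
  R3 -= 2*R2 → (0, 0, 0, 2)  (L[3][2] := 2)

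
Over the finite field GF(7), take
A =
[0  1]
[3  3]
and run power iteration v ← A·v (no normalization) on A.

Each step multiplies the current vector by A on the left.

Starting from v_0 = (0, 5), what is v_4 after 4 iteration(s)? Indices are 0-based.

v_0 = (0, 5).
v_1 = A·v_0 = (5, 1).
v_2 = A·v_1 = (1, 4).
v_3 = A·v_2 = (4, 1).
v_4 = A·v_3 = (1, 1).

v_4 = (1, 1)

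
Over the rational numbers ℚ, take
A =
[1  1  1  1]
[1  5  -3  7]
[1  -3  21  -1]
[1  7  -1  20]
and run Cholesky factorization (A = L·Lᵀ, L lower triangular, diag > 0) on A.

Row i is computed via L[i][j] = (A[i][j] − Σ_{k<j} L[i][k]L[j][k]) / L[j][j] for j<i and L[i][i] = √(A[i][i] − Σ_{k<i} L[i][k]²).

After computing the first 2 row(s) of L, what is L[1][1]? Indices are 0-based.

L[1][1] = 2

Step 1: L[0][0] = √(1) = 1.
  L[1][0] = (1) / L[0][0] = 1.
Step 2: L[1][1] = √(4) = 2.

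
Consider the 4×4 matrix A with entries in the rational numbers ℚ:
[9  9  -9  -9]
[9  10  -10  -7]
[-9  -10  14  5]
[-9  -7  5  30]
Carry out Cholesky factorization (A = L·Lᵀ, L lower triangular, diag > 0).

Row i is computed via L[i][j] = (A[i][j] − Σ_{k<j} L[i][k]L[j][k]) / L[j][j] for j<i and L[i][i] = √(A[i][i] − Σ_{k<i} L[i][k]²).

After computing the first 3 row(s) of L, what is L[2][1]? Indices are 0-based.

L[2][1] = -1

Step 1: L[0][0] = √(9) = 3.
  L[1][0] = (9) / L[0][0] = 3.
Step 2: L[1][1] = √(1) = 1.
  L[2][0] = (-9) / L[0][0] = -3.
  L[2][1] = (-1) / L[1][1] = -1.
Step 3: L[2][2] = √(4) = 2.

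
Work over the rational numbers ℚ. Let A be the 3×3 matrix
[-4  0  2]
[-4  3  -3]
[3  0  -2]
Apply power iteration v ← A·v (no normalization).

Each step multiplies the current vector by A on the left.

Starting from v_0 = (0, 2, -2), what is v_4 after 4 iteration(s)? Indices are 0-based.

v_0 = (0, 2, -2).
v_1 = A·v_0 = (-4, 12, 4).
v_2 = A·v_1 = (24, 40, -20).
v_3 = A·v_2 = (-136, 84, 112).
v_4 = A·v_3 = (768, 460, -632).

v_4 = (768, 460, -632)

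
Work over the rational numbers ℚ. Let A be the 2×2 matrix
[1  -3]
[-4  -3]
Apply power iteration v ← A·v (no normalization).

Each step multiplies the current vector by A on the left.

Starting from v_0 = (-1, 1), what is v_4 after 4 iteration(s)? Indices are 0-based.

v_0 = (-1, 1).
v_1 = A·v_0 = (-4, 1).
v_2 = A·v_1 = (-7, 13).
v_3 = A·v_2 = (-46, -11).
v_4 = A·v_3 = (-13, 217).

v_4 = (-13, 217)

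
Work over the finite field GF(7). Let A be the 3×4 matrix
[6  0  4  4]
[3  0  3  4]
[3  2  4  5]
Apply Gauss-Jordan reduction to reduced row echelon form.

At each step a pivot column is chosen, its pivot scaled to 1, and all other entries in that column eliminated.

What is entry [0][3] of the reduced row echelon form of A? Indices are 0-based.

M[0][3] = 4

pivot(0,0)=6: scale R0 → (1, 0, 3, 3)
  clear (1,0): R1 −= (3)R0 → (0, 0, 1, 2)
  clear (2,0): R2 −= (3)R0 → (0, 2, 2, 3)
pivot(1,1): swap R1↔R2
pivot(1,1)=2: scale R1 → (0, 1, 1, 5)
pivot(2,2)=1: scale R2 → (0, 0, 1, 2)
  clear (0,2): R0 −= (3)R2 → (1, 0, 0, 4)
  clear (1,2): R1 −= (1)R2 → (0, 1, 0, 3)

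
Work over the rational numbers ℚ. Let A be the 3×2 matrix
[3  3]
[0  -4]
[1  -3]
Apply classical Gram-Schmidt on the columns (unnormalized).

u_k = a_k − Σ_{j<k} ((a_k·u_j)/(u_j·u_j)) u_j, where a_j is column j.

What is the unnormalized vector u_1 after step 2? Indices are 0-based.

u_1 = (6/5, -4, -18/5)

Step 1: u_0 = a_0 = (3, 0, 1).
Step 2: u_1 = a_1 − (3/5)·u_0 = (6/5, -4, -18/5).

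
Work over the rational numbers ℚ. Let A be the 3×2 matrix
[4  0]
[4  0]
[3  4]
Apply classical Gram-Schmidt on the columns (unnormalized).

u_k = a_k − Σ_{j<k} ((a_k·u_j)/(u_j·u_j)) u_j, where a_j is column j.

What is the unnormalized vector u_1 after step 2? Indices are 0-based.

Step 1: u_0 = a_0 = (4, 4, 3).
Step 2: u_1 = a_1 − (12/41)·u_0 = (-48/41, -48/41, 128/41).

u_1 = (-48/41, -48/41, 128/41)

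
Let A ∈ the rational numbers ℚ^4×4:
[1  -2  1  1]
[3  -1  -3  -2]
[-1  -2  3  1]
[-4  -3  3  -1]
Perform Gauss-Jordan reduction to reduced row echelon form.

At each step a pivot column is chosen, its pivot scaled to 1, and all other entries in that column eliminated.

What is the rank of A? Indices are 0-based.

rank = 4

pivot(0,0)=1: scale R0 → (1, -2, 1, 1)
  clear (1,0): R1 −= (3)R0 → (0, 5, -6, -5)
  clear (2,0): R2 −= (-1)R0 → (0, -4, 4, 2)
  clear (3,0): R3 −= (-4)R0 → (0, -11, 7, 3)
pivot(1,1)=5: scale R1 → (0, 1, -6/5, -1)
  clear (0,1): R0 −= (-2)R1 → (1, 0, -7/5, -1)
  clear (2,1): R2 −= (-4)R1 → (0, 0, -4/5, -2)
  clear (3,1): R3 −= (-11)R1 → (0, 0, -31/5, -8)
pivot(2,2)=-4/5: scale R2 → (0, 0, 1, 5/2)
  clear (0,2): R0 −= (-7/5)R2 → (1, 0, 0, 5/2)
  clear (1,2): R1 −= (-6/5)R2 → (0, 1, 0, 2)
  clear (3,2): R3 −= (-31/5)R2 → (0, 0, 0, 15/2)
pivot(3,3)=15/2: scale R3 → (0, 0, 0, 1)
  clear (0,3): R0 −= (5/2)R3 → (1, 0, 0, 0)
  clear (1,3): R1 −= (2)R3 → (0, 1, 0, 0)
  clear (2,3): R2 −= (5/2)R3 → (0, 0, 1, 0)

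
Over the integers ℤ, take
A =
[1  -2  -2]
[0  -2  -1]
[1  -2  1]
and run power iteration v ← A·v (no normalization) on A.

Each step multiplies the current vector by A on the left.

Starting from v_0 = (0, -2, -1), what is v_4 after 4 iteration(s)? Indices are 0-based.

v_4 = (-66, -69, -21)

v_0 = (0, -2, -1).
v_1 = A·v_0 = (6, 5, 3).
v_2 = A·v_1 = (-10, -13, -1).
v_3 = A·v_2 = (18, 27, 15).
v_4 = A·v_3 = (-66, -69, -21).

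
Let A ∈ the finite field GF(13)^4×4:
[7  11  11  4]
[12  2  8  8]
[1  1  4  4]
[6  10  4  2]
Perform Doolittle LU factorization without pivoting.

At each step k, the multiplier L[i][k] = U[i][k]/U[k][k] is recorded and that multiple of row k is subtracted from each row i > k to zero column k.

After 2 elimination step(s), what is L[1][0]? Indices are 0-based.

[col 0] pivot 7
  R1 -= 11*R0 → (0, 11, 4, 3)  (L[1][0] := 11)
  R2 -= 2*R0 → (0, 5, 8, 9)  (L[2][0] := 2)
  R3 -= 12*R0 → (0, 8, 2, 6)  (L[3][0] := 12)
[col 1] pivot 11
  R2 -= 4*R1 → (0, 0, 5, 10)  (L[2][1] := 4)
  R3 -= 9*R1 → (0, 0, 5, 5)  (L[3][1] := 9)

L[1][0] = 11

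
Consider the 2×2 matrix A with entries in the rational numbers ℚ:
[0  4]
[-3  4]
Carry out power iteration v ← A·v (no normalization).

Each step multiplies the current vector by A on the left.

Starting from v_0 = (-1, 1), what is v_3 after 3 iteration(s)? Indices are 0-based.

v_3 = (64, -20)

v_0 = (-1, 1).
v_1 = A·v_0 = (4, 7).
v_2 = A·v_1 = (28, 16).
v_3 = A·v_2 = (64, -20).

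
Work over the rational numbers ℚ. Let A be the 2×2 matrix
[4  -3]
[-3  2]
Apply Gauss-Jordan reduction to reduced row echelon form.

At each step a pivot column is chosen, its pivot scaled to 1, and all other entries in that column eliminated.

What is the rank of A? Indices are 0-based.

rank = 2

pivot(0,0)=4: scale R0 → (1, -3/4)
  clear (1,0): R1 −= (-3)R0 → (0, -1/4)
pivot(1,1)=-1/4: scale R1 → (0, 1)
  clear (0,1): R0 −= (-3/4)R1 → (1, 0)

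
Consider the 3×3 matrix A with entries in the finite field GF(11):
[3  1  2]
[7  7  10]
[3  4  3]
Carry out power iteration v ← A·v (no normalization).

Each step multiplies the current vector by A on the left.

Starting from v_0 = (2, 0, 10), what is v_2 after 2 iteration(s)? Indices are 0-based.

v_2 = (0, 9, 4)

v_0 = (2, 0, 10).
v_1 = A·v_0 = (4, 4, 3).
v_2 = A·v_1 = (0, 9, 4).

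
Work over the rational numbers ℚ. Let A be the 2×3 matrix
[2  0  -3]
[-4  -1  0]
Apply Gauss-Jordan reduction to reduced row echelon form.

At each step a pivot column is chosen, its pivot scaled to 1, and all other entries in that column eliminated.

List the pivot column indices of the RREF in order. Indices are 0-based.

pivot(0,0)=2: scale R0 → (1, 0, -3/2)
  clear (1,0): R1 −= (-4)R0 → (0, -1, -6)
pivot(1,1)=-1: scale R1 → (0, 1, 6)

pivot columns: 0, 1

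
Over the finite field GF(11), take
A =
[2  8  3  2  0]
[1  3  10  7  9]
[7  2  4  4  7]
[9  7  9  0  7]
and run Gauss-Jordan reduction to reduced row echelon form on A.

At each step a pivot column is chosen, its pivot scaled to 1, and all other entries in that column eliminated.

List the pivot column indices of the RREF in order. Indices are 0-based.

pivot columns: 0, 1, 2, 3

step 1: normalize row 0 (÷2) = (1, 4, 7, 1, 0)
  row 1: subtract 1×row0 = (0, 10, 3, 6, 9)
  row 2: subtract 7×row0 = (0, 7, 10, 8, 7)
  row 3: subtract 9×row0 = (0, 4, 1, 2, 7)
step 2: normalize row 1 (÷10) = (0, 1, 8, 5, 2)
  row 0: subtract 4×row1 = (1, 0, 8, 3, 3)
  row 2: subtract 7×row1 = (0, 0, 9, 6, 4)
  row 3: subtract 4×row1 = (0, 0, 2, 4, 10)
step 3: normalize row 2 (÷9) = (0, 0, 1, 8, 9)
  row 0: subtract 8×row2 = (1, 0, 0, 5, 8)
  row 1: subtract 8×row2 = (0, 1, 0, 7, 7)
  row 3: subtract 2×row2 = (0, 0, 0, 10, 3)
step 4: normalize row 3 (÷10) = (0, 0, 0, 1, 8)
  row 0: subtract 5×row3 = (1, 0, 0, 0, 1)
  row 1: subtract 7×row3 = (0, 1, 0, 0, 6)
  row 2: subtract 8×row3 = (0, 0, 1, 0, 0)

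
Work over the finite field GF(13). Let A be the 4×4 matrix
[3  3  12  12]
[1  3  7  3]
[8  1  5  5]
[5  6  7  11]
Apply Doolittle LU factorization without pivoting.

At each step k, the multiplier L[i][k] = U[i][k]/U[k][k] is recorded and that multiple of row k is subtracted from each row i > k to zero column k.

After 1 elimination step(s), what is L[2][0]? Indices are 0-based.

L[2][0] = 7

k=0: U[0][0]=3
  eliminate (1,0): mult=9, new row 1: (0, 2, 3, 12); set L[1][0]=9
  eliminate (2,0): mult=7, new row 2: (0, 6, 12, 12); set L[2][0]=7
  eliminate (3,0): mult=6, new row 3: (0, 1, 0, 4); set L[3][0]=6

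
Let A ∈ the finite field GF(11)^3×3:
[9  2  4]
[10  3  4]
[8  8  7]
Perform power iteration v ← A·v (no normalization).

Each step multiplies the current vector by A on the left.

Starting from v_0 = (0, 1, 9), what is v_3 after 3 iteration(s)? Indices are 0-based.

v_0 = (0, 1, 9).
v_1 = A·v_0 = (5, 6, 5).
v_2 = A·v_1 = (0, 0, 2).
v_3 = A·v_2 = (8, 8, 3).

v_3 = (8, 8, 3)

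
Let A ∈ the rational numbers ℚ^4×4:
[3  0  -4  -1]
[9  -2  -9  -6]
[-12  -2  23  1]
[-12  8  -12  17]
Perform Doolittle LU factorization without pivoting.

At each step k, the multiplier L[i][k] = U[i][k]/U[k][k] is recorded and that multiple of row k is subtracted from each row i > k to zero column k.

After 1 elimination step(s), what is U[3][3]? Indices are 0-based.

Step 1: pivot at (0,0) is 3.
  row1 ← row1 − (3)·row0  ⇒  L[1][0]=3, U row1=(0, -2, 3, -3)
  row2 ← row2 − (-4)·row0  ⇒  L[2][0]=-4, U row2=(0, -2, 7, -3)
  row3 ← row3 − (-4)·row0  ⇒  L[3][0]=-4, U row3=(0, 8, -28, 13)

U[3][3] = 13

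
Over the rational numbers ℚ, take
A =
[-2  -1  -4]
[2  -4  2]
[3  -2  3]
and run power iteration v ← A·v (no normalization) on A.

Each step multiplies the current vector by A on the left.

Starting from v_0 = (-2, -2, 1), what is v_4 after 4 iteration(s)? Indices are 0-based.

v_4 = (-94, -66, 53)

v_0 = (-2, -2, 1).
v_1 = A·v_0 = (2, 6, 1).
v_2 = A·v_1 = (-14, -18, -3).
v_3 = A·v_2 = (58, 38, -15).
v_4 = A·v_3 = (-94, -66, 53).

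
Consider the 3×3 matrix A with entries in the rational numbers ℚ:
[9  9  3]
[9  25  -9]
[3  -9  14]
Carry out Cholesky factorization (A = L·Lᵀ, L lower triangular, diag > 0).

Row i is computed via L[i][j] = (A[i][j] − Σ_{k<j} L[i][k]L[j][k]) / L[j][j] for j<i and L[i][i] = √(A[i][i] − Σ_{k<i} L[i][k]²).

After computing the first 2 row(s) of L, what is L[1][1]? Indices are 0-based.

Step 1: L[0][0] = √(9) = 3.
  L[1][0] = (9) / L[0][0] = 3.
Step 2: L[1][1] = √(16) = 4.

L[1][1] = 4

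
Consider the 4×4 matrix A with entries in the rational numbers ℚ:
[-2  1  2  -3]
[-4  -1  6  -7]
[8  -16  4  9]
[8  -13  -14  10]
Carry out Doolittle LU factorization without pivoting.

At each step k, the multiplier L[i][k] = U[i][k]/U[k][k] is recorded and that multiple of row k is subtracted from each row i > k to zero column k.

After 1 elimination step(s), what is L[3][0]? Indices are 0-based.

Step 1: pivot at (0,0) is -2.
  row1 ← row1 − (2)·row0  ⇒  L[1][0]=2, U row1=(0, -3, 2, -1)
  row2 ← row2 − (-4)·row0  ⇒  L[2][0]=-4, U row2=(0, -12, 12, -3)
  row3 ← row3 − (-4)·row0  ⇒  L[3][0]=-4, U row3=(0, -9, -6, -2)

L[3][0] = -4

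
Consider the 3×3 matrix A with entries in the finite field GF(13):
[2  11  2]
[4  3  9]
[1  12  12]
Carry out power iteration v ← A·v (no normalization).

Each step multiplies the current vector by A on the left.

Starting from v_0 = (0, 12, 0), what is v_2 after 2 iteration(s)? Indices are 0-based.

v_2 = (12, 8, 4)

v_0 = (0, 12, 0).
v_1 = A·v_0 = (2, 10, 1).
v_2 = A·v_1 = (12, 8, 4).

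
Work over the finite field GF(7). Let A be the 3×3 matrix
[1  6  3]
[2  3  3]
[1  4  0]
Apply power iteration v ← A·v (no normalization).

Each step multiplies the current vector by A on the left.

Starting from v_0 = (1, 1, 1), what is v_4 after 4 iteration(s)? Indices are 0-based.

v_4 = (2, 6, 4)

v_0 = (1, 1, 1).
v_1 = A·v_0 = (3, 1, 5).
v_2 = A·v_1 = (3, 3, 0).
v_3 = A·v_2 = (0, 1, 1).
v_4 = A·v_3 = (2, 6, 4).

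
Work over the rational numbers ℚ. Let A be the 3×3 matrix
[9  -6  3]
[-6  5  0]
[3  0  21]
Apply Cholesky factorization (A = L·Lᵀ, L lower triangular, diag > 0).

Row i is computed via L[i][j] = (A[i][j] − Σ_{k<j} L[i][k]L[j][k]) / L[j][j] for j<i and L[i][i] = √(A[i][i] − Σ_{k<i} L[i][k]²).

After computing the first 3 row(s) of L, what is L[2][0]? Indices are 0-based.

Step 1: L[0][0] = √(9) = 3.
  L[1][0] = (-6) / L[0][0] = -2.
Step 2: L[1][1] = √(1) = 1.
  L[2][0] = (3) / L[0][0] = 1.
  L[2][1] = (2) / L[1][1] = 2.
Step 3: L[2][2] = √(16) = 4.

L[2][0] = 1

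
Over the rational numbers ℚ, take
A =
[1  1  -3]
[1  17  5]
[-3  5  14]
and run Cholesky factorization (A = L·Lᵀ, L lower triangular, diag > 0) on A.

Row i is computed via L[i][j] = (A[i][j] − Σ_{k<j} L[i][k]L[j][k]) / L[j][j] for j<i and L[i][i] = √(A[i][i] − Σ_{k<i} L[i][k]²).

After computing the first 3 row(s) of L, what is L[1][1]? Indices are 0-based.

L[1][1] = 4

Step 1: L[0][0] = √(1) = 1.
  L[1][0] = (1) / L[0][0] = 1.
Step 2: L[1][1] = √(16) = 4.
  L[2][0] = (-3) / L[0][0] = -3.
  L[2][1] = (8) / L[1][1] = 2.
Step 3: L[2][2] = √(1) = 1.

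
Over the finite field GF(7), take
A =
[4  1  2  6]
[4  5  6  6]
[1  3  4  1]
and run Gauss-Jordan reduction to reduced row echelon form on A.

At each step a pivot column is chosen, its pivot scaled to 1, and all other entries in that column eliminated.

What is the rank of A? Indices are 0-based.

rank = 3

step 1: normalize row 0 (÷4) = (1, 2, 4, 5)
  row 1: subtract 4×row0 = (0, 4, 4, 0)
  row 2: subtract 1×row0 = (0, 1, 0, 3)
step 2: normalize row 1 (÷4) = (0, 1, 1, 0)
  row 0: subtract 2×row1 = (1, 0, 2, 5)
  row 2: subtract 1×row1 = (0, 0, 6, 3)
step 3: normalize row 2 (÷6) = (0, 0, 1, 4)
  row 0: subtract 2×row2 = (1, 0, 0, 4)
  row 1: subtract 1×row2 = (0, 1, 0, 3)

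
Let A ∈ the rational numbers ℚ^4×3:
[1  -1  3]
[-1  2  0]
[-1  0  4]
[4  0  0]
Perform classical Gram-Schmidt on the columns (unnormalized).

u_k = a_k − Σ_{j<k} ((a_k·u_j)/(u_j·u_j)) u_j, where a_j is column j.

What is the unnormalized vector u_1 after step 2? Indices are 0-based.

u_1 = (-16/19, 35/19, -3/19, 12/19)

Step 1: u_0 = a_0 = (1, -1, -1, 4).
Step 2: u_1 = a_1 − (-3/19)·u_0 = (-16/19, 35/19, -3/19, 12/19).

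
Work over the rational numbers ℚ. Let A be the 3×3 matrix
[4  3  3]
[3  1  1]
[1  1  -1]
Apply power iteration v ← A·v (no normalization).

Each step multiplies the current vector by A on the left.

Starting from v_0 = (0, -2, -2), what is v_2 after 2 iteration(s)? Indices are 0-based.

v_0 = (0, -2, -2).
v_1 = A·v_0 = (-12, -4, 0).
v_2 = A·v_1 = (-60, -40, -16).

v_2 = (-60, -40, -16)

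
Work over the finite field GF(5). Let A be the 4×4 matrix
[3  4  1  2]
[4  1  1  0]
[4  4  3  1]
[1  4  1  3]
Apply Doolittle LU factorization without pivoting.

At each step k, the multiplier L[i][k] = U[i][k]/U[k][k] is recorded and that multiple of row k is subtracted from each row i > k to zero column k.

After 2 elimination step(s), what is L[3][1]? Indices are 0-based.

[col 0] pivot 3
  R1 -= 3*R0 → (0, 4, 3, 4)  (L[1][0] := 3)
  R2 -= 3*R0 → (0, 2, 0, 0)  (L[2][0] := 3)
  R3 -= 2*R0 → (0, 1, 4, 4)  (L[3][0] := 2)
[col 1] pivot 4
  R2 -= 3*R1 → (0, 0, 1, 3)  (L[2][1] := 3)
  R3 -= 4*R1 → (0, 0, 2, 3)  (L[3][1] := 4)

L[3][1] = 4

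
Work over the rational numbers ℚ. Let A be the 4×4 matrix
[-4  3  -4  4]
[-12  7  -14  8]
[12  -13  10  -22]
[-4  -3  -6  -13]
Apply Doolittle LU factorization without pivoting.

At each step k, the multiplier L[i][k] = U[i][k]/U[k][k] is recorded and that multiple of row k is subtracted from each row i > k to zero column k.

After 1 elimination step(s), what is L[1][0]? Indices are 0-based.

k=0: U[0][0]=-4
  eliminate (1,0): mult=3, new row 1: (0, -2, -2, -4); set L[1][0]=3
  eliminate (2,0): mult=-3, new row 2: (0, -4, -2, -10); set L[2][0]=-3
  eliminate (3,0): mult=1, new row 3: (0, -6, -2, -17); set L[3][0]=1

L[1][0] = 3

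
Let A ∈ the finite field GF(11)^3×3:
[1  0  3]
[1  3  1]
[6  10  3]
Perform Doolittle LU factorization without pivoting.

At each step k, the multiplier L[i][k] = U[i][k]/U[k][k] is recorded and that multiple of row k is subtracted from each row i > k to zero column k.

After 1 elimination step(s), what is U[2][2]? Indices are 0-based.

U[2][2] = 7

[col 0] pivot 1
  R1 -= 1*R0 → (0, 3, 9)  (L[1][0] := 1)
  R2 -= 6*R0 → (0, 10, 7)  (L[2][0] := 6)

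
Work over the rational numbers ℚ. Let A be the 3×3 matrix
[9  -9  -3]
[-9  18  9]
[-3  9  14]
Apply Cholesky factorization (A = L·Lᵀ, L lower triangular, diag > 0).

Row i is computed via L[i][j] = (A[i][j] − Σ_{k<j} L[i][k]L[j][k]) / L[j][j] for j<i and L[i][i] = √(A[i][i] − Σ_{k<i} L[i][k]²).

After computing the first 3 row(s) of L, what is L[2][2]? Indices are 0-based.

Step 1: L[0][0] = √(9) = 3.
  L[1][0] = (-9) / L[0][0] = -3.
Step 2: L[1][1] = √(9) = 3.
  L[2][0] = (-3) / L[0][0] = -1.
  L[2][1] = (6) / L[1][1] = 2.
Step 3: L[2][2] = √(9) = 3.

L[2][2] = 3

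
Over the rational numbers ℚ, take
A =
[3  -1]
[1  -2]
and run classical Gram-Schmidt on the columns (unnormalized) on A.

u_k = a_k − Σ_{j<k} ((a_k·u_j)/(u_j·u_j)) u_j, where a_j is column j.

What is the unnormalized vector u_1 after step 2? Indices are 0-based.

u_1 = (1/2, -3/2)

Step 1: u_0 = a_0 = (3, 1).
Step 2: u_1 = a_1 − (-1/2)·u_0 = (1/2, -3/2).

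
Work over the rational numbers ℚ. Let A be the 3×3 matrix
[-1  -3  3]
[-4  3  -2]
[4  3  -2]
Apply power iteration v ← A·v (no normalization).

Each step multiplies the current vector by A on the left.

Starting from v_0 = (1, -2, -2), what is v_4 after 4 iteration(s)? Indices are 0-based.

v_4 = (649, -306, -698)

v_0 = (1, -2, -2).
v_1 = A·v_0 = (-1, -6, 2).
v_2 = A·v_1 = (25, -18, -26).
v_3 = A·v_2 = (-49, -102, 98).
v_4 = A·v_3 = (649, -306, -698).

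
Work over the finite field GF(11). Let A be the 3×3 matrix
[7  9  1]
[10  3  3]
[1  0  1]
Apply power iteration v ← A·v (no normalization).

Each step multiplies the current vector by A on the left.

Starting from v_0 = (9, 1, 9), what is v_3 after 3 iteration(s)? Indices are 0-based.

v_0 = (9, 1, 9).
v_1 = A·v_0 = (4, 10, 7).
v_2 = A·v_1 = (4, 3, 0).
v_3 = A·v_2 = (0, 5, 4).

v_3 = (0, 5, 4)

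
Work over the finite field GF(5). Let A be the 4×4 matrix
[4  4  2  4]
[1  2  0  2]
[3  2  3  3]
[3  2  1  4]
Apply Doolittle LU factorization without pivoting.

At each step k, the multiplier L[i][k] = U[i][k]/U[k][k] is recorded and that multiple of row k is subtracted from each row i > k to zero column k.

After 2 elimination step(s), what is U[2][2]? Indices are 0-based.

U[2][2] = 1

Step 1: pivot at (0,0) is 4.
  row1 ← row1 − (4)·row0  ⇒  L[1][0]=4, U row1=(0, 1, 2, 1)
  row2 ← row2 − (2)·row0  ⇒  L[2][0]=2, U row2=(0, 4, 4, 0)
  row3 ← row3 − (2)·row0  ⇒  L[3][0]=2, U row3=(0, 4, 2, 1)
Step 2: pivot at (1,1) is 1.
  row2 ← row2 − (4)·row1  ⇒  L[2][1]=4, U row2=(0, 0, 1, 1)
  row3 ← row3 − (4)·row1  ⇒  L[3][1]=4, U row3=(0, 0, 4, 2)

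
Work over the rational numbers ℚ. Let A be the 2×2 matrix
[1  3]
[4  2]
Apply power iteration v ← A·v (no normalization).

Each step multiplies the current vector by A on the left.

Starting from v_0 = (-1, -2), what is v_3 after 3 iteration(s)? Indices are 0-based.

v_0 = (-1, -2).
v_1 = A·v_0 = (-7, -8).
v_2 = A·v_1 = (-31, -44).
v_3 = A·v_2 = (-163, -212).

v_3 = (-163, -212)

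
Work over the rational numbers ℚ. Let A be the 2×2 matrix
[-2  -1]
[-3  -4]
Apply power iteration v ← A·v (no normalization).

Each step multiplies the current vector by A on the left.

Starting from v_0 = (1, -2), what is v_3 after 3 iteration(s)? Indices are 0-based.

v_0 = (1, -2).
v_1 = A·v_0 = (0, 5).
v_2 = A·v_1 = (-5, -20).
v_3 = A·v_2 = (30, 95).

v_3 = (30, 95)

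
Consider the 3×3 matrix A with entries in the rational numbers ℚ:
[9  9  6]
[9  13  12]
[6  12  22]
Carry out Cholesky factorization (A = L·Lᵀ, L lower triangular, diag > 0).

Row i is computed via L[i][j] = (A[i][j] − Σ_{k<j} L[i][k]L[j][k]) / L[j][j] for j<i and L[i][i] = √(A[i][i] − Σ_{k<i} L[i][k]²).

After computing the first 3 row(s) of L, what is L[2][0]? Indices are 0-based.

L[2][0] = 2

Step 1: L[0][0] = √(9) = 3.
  L[1][0] = (9) / L[0][0] = 3.
Step 2: L[1][1] = √(4) = 2.
  L[2][0] = (6) / L[0][0] = 2.
  L[2][1] = (6) / L[1][1] = 3.
Step 3: L[2][2] = √(9) = 3.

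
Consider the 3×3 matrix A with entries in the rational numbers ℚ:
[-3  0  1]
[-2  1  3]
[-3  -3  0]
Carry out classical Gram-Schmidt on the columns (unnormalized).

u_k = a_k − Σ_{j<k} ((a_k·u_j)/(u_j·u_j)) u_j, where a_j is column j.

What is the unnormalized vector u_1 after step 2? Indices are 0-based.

u_1 = (21/22, 18/11, -45/22)

Step 1: u_0 = a_0 = (-3, -2, -3).
Step 2: u_1 = a_1 − (7/22)·u_0 = (21/22, 18/11, -45/22).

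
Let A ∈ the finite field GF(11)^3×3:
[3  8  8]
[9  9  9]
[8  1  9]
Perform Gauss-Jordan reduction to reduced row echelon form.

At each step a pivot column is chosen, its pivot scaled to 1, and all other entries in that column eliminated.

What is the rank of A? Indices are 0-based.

rank = 3

[1] R0 /= 3  ⇒  (1, 10, 10)
     R1 -= 9·R0  ⇒  (0, 7, 7)
     R2 -= 8·R0  ⇒  (0, 9, 6)
[2] R1 /= 7  ⇒  (0, 1, 1)
     R0 -= 10·R1  ⇒  (1, 0, 0)
     R2 -= 9·R1  ⇒  (0, 0, 8)
[3] R2 /= 8  ⇒  (0, 0, 1)
     R1 -= 1·R2  ⇒  (0, 1, 0)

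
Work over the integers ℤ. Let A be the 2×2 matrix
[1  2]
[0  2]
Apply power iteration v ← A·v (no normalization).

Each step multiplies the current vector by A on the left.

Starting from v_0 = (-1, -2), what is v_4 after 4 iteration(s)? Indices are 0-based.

v_0 = (-1, -2).
v_1 = A·v_0 = (-5, -4).
v_2 = A·v_1 = (-13, -8).
v_3 = A·v_2 = (-29, -16).
v_4 = A·v_3 = (-61, -32).

v_4 = (-61, -32)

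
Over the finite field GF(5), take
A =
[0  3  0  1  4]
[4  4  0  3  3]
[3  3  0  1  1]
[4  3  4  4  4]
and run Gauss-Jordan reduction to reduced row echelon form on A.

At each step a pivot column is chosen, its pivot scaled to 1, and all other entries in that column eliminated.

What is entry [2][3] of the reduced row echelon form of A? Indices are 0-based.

M[2][3] = 2

step 1: exchange rows 0,1
step 1: normalize row 0 (÷4) = (1, 1, 0, 2, 2)
  row 2: subtract 3×row0 = (0, 0, 0, 0, 0)
  row 3: subtract 4×row0 = (0, 4, 4, 1, 1)
step 2: normalize row 1 (÷3) = (0, 1, 0, 2, 3)
  row 0: subtract 1×row1 = (1, 0, 0, 0, 4)
  row 3: subtract 4×row1 = (0, 0, 4, 3, 4)
step 3: exchange rows 2,3
step 3: normalize row 2 (÷4) = (0, 0, 1, 2, 1)
skip col 3 (zero from row 3)
skip col 4 (zero from row 3)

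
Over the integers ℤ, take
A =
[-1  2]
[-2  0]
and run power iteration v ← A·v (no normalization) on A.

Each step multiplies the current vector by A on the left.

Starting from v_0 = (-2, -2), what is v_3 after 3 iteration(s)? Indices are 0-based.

v_3 = (-2, -20)

v_0 = (-2, -2).
v_1 = A·v_0 = (-2, 4).
v_2 = A·v_1 = (10, 4).
v_3 = A·v_2 = (-2, -20).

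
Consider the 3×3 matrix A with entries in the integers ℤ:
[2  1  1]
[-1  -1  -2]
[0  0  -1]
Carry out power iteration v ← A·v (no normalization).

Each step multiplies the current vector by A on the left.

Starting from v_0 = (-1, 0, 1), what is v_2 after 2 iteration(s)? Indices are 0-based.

v_2 = (-4, 4, 1)

v_0 = (-1, 0, 1).
v_1 = A·v_0 = (-1, -1, -1).
v_2 = A·v_1 = (-4, 4, 1).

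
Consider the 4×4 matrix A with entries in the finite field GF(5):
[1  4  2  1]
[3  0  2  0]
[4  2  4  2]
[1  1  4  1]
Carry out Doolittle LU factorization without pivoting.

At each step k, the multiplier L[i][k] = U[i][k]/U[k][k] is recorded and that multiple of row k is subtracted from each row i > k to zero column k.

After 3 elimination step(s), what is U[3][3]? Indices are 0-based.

[col 0] pivot 1
  R1 -= 3*R0 → (0, 3, 1, 2)  (L[1][0] := 3)
  R2 -= 4*R0 → (0, 1, 1, 3)  (L[2][0] := 4)
  R3 -= 1*R0 → (0, 2, 2, 0)  (L[3][0] := 1)
[col 1] pivot 3
  R2 -= 2*R1 → (0, 0, 4, 4)  (L[2][1] := 2)
  R3 -= 4*R1 → (0, 0, 3, 2)  (L[3][1] := 4)
[col 2] pivot 4
  R3 -= 2*R2 → (0, 0, 0, 4)  (L[3][2] := 2)

U[3][3] = 4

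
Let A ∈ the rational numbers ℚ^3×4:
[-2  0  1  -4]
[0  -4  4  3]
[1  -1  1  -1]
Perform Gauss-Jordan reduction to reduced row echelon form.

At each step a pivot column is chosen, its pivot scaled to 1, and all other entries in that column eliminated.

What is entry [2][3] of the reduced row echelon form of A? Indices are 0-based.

M[2][3] = -15/2

step 1: normalize row 0 (÷-2) = (1, 0, -1/2, 2)
  row 2: subtract 1×row0 = (0, -1, 3/2, -3)
step 2: normalize row 1 (÷-4) = (0, 1, -1, -3/4)
  row 2: subtract -1×row1 = (0, 0, 1/2, -15/4)
step 3: normalize row 2 (÷1/2) = (0, 0, 1, -15/2)
  row 0: subtract -1/2×row2 = (1, 0, 0, -7/4)
  row 1: subtract -1×row2 = (0, 1, 0, -33/4)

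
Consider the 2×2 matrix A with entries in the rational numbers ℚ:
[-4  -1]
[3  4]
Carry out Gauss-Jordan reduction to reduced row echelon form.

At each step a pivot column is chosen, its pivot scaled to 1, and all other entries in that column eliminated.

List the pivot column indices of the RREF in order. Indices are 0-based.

pivot columns: 0, 1

pivot(0,0)=-4: scale R0 → (1, 1/4)
  clear (1,0): R1 −= (3)R0 → (0, 13/4)
pivot(1,1)=13/4: scale R1 → (0, 1)
  clear (0,1): R0 −= (1/4)R1 → (1, 0)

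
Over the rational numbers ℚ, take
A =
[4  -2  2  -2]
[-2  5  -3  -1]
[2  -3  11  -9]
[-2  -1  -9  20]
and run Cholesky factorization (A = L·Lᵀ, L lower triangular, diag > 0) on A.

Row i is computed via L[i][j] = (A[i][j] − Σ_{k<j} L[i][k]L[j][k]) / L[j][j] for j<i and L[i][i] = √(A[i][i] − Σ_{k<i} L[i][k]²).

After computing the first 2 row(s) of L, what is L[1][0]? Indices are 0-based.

L[1][0] = -1

Step 1: L[0][0] = √(4) = 2.
  L[1][0] = (-2) / L[0][0] = -1.
Step 2: L[1][1] = √(4) = 2.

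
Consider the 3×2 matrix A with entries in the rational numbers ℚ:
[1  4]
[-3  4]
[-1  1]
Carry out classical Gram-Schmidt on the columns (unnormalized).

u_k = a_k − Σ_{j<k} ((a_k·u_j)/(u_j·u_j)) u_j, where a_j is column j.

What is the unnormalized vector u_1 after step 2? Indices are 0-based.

Step 1: u_0 = a_0 = (1, -3, -1).
Step 2: u_1 = a_1 − (-9/11)·u_0 = (53/11, 17/11, 2/11).

u_1 = (53/11, 17/11, 2/11)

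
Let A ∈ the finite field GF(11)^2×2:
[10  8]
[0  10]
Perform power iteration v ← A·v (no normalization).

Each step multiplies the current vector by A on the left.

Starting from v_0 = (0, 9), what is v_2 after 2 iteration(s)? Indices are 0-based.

v_0 = (0, 9).
v_1 = A·v_0 = (6, 2).
v_2 = A·v_1 = (10, 9).

v_2 = (10, 9)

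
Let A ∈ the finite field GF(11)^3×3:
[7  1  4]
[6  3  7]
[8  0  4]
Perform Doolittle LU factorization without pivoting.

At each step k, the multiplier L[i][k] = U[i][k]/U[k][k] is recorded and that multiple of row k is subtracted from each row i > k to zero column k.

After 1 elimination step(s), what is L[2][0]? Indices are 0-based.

L[2][0] = 9

[col 0] pivot 7
  R1 -= 4*R0 → (0, 10, 2)  (L[1][0] := 4)
  R2 -= 9*R0 → (0, 2, 1)  (L[2][0] := 9)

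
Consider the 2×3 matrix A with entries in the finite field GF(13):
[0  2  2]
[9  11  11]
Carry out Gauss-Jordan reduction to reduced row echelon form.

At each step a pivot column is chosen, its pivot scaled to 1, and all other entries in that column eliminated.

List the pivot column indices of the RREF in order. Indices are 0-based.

pivot columns: 0, 1

step 1: exchange rows 0,1
step 1: normalize row 0 (÷9) = (1, 7, 7)
step 2: normalize row 1 (÷2) = (0, 1, 1)
  row 0: subtract 7×row1 = (1, 0, 0)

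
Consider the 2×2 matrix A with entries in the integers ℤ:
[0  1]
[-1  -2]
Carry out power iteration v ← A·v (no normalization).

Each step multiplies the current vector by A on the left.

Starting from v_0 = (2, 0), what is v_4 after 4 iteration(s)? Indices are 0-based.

v_0 = (2, 0).
v_1 = A·v_0 = (0, -2).
v_2 = A·v_1 = (-2, 4).
v_3 = A·v_2 = (4, -6).
v_4 = A·v_3 = (-6, 8).

v_4 = (-6, 8)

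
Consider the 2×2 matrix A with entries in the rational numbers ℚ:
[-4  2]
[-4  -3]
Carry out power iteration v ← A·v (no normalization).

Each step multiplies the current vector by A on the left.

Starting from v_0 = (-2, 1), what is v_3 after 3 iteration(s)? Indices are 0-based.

v_0 = (-2, 1).
v_1 = A·v_0 = (10, 5).
v_2 = A·v_1 = (-30, -55).
v_3 = A·v_2 = (10, 285).

v_3 = (10, 285)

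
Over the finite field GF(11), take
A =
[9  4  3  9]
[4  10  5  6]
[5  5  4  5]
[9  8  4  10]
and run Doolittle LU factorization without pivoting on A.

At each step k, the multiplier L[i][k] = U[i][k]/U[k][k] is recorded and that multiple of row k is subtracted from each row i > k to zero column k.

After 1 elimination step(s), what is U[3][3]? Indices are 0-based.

[col 0] pivot 9
  R1 -= 9*R0 → (0, 7, 0, 2)  (L[1][0] := 9)
  R2 -= 3*R0 → (0, 4, 6, 0)  (L[2][0] := 3)
  R3 -= 1*R0 → (0, 4, 1, 1)  (L[3][0] := 1)

U[3][3] = 1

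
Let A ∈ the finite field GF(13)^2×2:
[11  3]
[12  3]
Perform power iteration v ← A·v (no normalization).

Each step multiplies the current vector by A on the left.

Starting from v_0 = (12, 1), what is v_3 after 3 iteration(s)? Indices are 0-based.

v_0 = (12, 1).
v_1 = A·v_0 = (5, 4).
v_2 = A·v_1 = (2, 7).
v_3 = A·v_2 = (4, 6).

v_3 = (4, 6)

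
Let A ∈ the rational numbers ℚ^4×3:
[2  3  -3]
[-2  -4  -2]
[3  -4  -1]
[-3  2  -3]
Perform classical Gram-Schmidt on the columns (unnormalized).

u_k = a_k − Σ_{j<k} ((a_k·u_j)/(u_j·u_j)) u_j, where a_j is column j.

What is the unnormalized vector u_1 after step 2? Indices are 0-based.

u_1 = (43/13, -56/13, -46/13, 20/13)

Step 1: u_0 = a_0 = (2, -2, 3, -3).
Step 2: u_1 = a_1 − (-2/13)·u_0 = (43/13, -56/13, -46/13, 20/13).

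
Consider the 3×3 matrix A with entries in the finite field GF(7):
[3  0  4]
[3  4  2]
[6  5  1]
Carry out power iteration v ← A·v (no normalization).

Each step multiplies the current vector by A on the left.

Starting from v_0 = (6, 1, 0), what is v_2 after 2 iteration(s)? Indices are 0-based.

v_2 = (1, 0, 0)

v_0 = (6, 1, 0).
v_1 = A·v_0 = (4, 1, 6).
v_2 = A·v_1 = (1, 0, 0).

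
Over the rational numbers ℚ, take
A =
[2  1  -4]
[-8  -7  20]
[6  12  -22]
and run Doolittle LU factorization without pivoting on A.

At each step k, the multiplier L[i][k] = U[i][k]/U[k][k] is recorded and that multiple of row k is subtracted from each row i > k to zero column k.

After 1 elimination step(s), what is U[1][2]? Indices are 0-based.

Step 1: pivot at (0,0) is 2.
  row1 ← row1 − (-4)·row0  ⇒  L[1][0]=-4, U row1=(0, -3, 4)
  row2 ← row2 − (3)·row0  ⇒  L[2][0]=3, U row2=(0, 9, -10)

U[1][2] = 4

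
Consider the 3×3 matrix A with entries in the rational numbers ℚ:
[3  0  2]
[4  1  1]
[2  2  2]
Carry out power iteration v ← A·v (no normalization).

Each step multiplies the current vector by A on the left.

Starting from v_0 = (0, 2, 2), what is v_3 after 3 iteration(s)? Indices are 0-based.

v_0 = (0, 2, 2).
v_1 = A·v_0 = (4, 4, 8).
v_2 = A·v_1 = (28, 28, 32).
v_3 = A·v_2 = (148, 172, 176).

v_3 = (148, 172, 176)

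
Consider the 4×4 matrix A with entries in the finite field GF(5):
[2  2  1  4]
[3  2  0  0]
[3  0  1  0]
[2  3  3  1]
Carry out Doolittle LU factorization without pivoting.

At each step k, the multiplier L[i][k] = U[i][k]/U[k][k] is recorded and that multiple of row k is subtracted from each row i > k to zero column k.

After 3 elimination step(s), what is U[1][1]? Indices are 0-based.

Step 1: pivot at (0,0) is 2.
  row1 ← row1 − (4)·row0  ⇒  L[1][0]=4, U row1=(0, 4, 1, 4)
  row2 ← row2 − (4)·row0  ⇒  L[2][0]=4, U row2=(0, 2, 2, 4)
  row3 ← row3 − (1)·row0  ⇒  L[3][0]=1, U row3=(0, 1, 2, 2)
Step 2: pivot at (1,1) is 4.
  row2 ← row2 − (3)·row1  ⇒  L[2][1]=3, U row2=(0, 0, 4, 2)
  row3 ← row3 − (4)·row1  ⇒  L[3][1]=4, U row3=(0, 0, 3, 1)
Step 3: pivot at (2,2) is 4.
  row3 ← row3 − (2)·row2  ⇒  L[3][2]=2, U row3=(0, 0, 0, 2)

U[1][1] = 4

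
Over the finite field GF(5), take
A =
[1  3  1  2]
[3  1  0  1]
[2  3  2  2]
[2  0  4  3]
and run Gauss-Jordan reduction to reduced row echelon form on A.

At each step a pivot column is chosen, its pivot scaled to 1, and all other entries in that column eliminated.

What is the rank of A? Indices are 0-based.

pivot(0,0)=1: scale R0 → (1, 3, 1, 2)
  clear (1,0): R1 −= (3)R0 → (0, 2, 2, 0)
  clear (2,0): R2 −= (2)R0 → (0, 2, 0, 3)
  clear (3,0): R3 −= (2)R0 → (0, 4, 2, 4)
pivot(1,1)=2: scale R1 → (0, 1, 1, 0)
  clear (0,1): R0 −= (3)R1 → (1, 0, 3, 2)
  clear (2,1): R2 −= (2)R1 → (0, 0, 3, 3)
  clear (3,1): R3 −= (4)R1 → (0, 0, 3, 4)
pivot(2,2)=3: scale R2 → (0, 0, 1, 1)
  clear (0,2): R0 −= (3)R2 → (1, 0, 0, 4)
  clear (1,2): R1 −= (1)R2 → (0, 1, 0, 4)
  clear (3,2): R3 −= (3)R2 → (0, 0, 0, 1)
pivot(3,3)=1: scale R3 → (0, 0, 0, 1)
  clear (0,3): R0 −= (4)R3 → (1, 0, 0, 0)
  clear (1,3): R1 −= (4)R3 → (0, 1, 0, 0)
  clear (2,3): R2 −= (1)R3 → (0, 0, 1, 0)

rank = 4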